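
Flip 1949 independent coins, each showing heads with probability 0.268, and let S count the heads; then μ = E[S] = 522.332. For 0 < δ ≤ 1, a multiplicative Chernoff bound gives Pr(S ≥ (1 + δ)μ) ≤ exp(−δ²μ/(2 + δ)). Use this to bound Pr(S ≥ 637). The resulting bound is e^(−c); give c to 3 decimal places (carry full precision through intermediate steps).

11.342

Write 637 = (1 + δ)μ, so δ = 637/522.332 − 1 = 0.2195309…
Then the exponent is δ²μ/(2 + δ) = (637 − μ)² / (μ·(2 + δ)) = 11.341661.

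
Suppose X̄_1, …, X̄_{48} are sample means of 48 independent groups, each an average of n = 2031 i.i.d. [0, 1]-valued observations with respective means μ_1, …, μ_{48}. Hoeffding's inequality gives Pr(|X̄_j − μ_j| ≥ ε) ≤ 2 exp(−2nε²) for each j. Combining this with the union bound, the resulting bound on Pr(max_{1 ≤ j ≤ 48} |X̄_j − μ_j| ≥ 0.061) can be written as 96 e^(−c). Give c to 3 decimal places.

15.115

Union bound over the 48 events: Pr(max_{1 ≤ j ≤ 48} |X̄_j − μ_j| ≥ 0.061) ≤ 48·2·exp(−2nε²) = 96 exp(−2·2031·0.061²).
So c = 2·2031·0.061² = 15.1147.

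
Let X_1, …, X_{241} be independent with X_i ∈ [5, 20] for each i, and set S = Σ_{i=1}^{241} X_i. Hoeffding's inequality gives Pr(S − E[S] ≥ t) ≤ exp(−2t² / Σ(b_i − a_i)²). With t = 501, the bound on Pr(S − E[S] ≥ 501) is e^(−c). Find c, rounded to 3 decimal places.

9.258

Σ(b_i − a_i)² = 241·(15)² = 54225.
c = 2t²/54225 = 2·501²/54225 = 9.2578.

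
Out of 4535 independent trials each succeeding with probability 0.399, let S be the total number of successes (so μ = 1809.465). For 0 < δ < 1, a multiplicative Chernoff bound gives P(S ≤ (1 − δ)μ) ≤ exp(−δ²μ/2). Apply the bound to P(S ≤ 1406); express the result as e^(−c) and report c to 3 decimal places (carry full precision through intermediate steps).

44.981

Write 1406 = (1 − δ)μ, so δ = 1 − 1406/1809.465 = 0.2229747…
Then the exponent is δ²μ/2 = (μ − 1406)²/(2μ) = 44.981253.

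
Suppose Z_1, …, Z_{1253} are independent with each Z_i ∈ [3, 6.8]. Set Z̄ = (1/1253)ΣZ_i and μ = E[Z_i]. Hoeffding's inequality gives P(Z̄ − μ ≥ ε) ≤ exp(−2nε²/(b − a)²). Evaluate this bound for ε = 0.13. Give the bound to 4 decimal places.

0.0532

Exponent: 2nε²/(b − a)² = 2·1253·0.13² / 3.8² = 2.93292.
Bound = exp(−2.93292) = 0.05324.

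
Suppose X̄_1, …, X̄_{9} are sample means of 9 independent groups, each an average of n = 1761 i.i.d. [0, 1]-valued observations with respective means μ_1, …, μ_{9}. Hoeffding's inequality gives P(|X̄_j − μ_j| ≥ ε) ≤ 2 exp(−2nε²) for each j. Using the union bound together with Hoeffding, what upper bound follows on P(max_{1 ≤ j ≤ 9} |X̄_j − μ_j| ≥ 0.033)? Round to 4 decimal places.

0.3886

Per-experiment Hoeffding bound: 2·exp(−2·1761·0.033²) = 2·exp(−3.83546) = 0.043183.
Union bound over 9 events: 9·0.043183 = 0.38865.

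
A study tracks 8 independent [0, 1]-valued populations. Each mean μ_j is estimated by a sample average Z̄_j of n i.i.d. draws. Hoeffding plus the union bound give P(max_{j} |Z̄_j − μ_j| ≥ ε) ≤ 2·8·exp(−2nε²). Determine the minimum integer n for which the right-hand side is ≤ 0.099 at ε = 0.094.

288

Need 2·8·exp(−2nε²) ≤ 0.099, i.e. exp(−2nε²) ≤ 0.099/16.
So 2nε² ≥ ln(16/0.099) = 5.085224.
Hence n ≥ 5.085224/(2·0.094²) = 287.756.
The smallest integer n is 288.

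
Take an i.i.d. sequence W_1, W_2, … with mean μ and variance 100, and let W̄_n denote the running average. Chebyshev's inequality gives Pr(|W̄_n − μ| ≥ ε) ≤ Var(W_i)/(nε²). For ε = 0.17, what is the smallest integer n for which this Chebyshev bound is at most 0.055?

Require 100/(n·0.17²) ≤ 0.055, i.e. n ≥ 100/(0.055·0.17²) = 62912.866.
The smallest integer n is 62913.

62913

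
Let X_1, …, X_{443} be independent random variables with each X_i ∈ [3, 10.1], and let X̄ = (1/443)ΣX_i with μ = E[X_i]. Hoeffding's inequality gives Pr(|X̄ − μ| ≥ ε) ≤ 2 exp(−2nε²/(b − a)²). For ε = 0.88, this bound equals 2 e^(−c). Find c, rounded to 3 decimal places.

c = 2nε²/(b − a)² = 2·443·0.88² / 7.1² = 13.6108.

13.611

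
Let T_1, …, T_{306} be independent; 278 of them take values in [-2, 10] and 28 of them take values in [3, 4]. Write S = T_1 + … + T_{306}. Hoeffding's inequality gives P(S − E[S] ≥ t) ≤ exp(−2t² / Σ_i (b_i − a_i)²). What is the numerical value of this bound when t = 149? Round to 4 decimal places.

0.3301

Σ(b_i − a_i)² = 278·12² + 28·1² = 40060.
Exponent = 2·149² / 40060 = 1.10839.
Bound = exp(−1.10839) = 0.33009.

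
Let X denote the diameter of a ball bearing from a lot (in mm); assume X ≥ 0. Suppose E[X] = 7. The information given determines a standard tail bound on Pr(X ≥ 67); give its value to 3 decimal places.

0.104

Only the mean of a non-negative variable is known, so Markov's inequality is the applicable tail bound.
Markov's inequality: for a non-negative random variable, Pr(X ≥ a) ≤ E[X]/a.
Here E[X] = 7 and a = 67, so the bound is 7/67 = 0.1045.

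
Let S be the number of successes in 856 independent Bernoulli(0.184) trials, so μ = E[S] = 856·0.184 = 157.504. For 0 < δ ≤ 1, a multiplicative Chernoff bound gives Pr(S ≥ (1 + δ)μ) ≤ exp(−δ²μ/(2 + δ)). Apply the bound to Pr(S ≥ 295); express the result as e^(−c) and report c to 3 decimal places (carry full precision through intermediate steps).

Write 295 = (1 + δ)μ, so δ = 295/157.504 − 1 = 0.8729683…
Then the exponent is δ²μ/(2 + δ) = (295 − μ)² / (μ·(2 + δ)) = 41.778968.

41.779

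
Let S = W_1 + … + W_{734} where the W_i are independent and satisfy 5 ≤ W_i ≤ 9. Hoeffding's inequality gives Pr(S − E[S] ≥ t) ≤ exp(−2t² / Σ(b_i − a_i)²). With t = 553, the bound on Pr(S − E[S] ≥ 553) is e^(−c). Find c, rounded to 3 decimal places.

Σ(b_i − a_i)² = 734·(4)² = 11744.
c = 2t²/11744 = 2·553²/11744 = 52.0792.

52.079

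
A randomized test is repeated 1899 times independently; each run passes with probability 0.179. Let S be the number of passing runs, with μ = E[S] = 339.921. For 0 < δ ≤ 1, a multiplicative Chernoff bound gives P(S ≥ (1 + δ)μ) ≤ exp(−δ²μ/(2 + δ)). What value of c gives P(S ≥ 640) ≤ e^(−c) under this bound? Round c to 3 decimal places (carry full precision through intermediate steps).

91.893

Write 640 = (1 + δ)μ, so δ = 640/339.921 − 1 = 0.8827904…
Then the exponent is δ²μ/(2 + δ) = (640 − μ)² / (μ·(2 + δ)) = 91.892516.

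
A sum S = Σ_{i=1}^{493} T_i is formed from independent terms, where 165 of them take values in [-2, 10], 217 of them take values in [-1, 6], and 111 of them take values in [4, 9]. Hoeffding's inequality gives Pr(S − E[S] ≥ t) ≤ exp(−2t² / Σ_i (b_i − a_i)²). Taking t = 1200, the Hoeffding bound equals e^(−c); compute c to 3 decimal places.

77.486

Σ(b_i − a_i)² = 165·12² + 217·7² + 111·5² = 37168.
c = 2t² / 37168 = 2·1200² / 37168 = 77.4860.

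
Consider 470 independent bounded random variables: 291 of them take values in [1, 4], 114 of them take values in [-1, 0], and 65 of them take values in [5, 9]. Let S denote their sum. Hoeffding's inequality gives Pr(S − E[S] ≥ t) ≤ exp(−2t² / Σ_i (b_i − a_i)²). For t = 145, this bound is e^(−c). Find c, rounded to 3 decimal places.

Σ(b_i − a_i)² = 291·3² + 114·1² + 65·4² = 3773.
c = 2t² / 3773 = 2·145² / 3773 = 11.1450.

11.145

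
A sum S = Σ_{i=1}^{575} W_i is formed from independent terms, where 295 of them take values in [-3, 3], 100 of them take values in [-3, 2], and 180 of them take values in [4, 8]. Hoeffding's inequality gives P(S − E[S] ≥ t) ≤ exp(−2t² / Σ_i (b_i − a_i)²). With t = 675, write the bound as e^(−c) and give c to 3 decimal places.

56.953

Σ(b_i − a_i)² = 295·6² + 100·5² + 180·4² = 16000.
c = 2t² / 16000 = 2·675² / 16000 = 56.9531.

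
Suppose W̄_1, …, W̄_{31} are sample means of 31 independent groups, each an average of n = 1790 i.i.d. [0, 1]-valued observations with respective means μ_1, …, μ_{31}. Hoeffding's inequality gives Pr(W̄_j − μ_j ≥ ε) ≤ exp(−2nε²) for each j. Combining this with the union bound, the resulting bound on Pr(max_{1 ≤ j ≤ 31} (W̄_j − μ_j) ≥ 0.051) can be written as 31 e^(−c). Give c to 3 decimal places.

9.312

Union bound over the 31 events: Pr(max_{1 ≤ j ≤ 31} (W̄_j − μ_j) ≥ 0.051) ≤ 31·exp(−2nε²) = 31 exp(−2·1790·0.051²).
So c = 2·1790·0.051² = 9.3116.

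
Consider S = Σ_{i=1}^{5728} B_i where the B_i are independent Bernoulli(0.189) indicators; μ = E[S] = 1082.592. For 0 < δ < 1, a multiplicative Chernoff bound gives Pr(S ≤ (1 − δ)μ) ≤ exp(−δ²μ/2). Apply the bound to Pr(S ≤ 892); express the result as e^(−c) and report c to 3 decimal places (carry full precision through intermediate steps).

Write 892 = (1 − δ)μ, so δ = 1 − 892/1082.592 = 0.1760516…
Then the exponent is δ²μ/2 = (μ − 892)²/(2μ) = 16.777009.

16.777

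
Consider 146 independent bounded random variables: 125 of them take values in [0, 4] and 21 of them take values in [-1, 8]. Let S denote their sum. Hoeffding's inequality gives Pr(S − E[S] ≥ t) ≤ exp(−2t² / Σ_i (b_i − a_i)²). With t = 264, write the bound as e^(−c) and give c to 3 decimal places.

37.663

Σ(b_i − a_i)² = 125·4² + 21·9² = 3701.
c = 2t² / 3701 = 2·264² / 3701 = 37.6633.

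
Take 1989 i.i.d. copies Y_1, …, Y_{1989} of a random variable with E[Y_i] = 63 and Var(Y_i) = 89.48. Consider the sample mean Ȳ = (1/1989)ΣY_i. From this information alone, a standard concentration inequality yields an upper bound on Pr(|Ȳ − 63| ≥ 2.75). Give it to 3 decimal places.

With mean and variance of each term known, Chebyshev's inequality bounds the deviation of the sum (or sample mean).
Var(Ȳ) = Var(Y_i)/n = 89.48/1989 = 0.044987.
Chebyshev: Pr(|Ȳ − 63| ≥ 2.75) ≤ Var(Ȳ)/(2.75)² = 89.48/(1989·2.75²) = 0.0059.

0.006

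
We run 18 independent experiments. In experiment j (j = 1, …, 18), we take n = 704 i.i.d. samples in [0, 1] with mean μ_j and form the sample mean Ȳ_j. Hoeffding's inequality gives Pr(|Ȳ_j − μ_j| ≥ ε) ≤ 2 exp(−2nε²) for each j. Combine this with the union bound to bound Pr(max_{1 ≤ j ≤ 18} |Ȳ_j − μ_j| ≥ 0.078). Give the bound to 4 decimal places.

Per-experiment Hoeffding bound: 2·exp(−2·704·0.078²) = 2·exp(−8.56627) = 0.00038084.
Union bound over 18 events: 18·0.00038084 = 0.00686.

0.0069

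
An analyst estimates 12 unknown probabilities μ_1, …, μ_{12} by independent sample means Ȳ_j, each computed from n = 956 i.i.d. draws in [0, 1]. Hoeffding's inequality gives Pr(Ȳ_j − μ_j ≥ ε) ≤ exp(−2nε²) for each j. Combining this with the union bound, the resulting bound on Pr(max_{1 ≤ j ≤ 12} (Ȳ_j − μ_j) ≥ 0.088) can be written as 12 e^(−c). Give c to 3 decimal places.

Union bound over the 12 events: Pr(max_{1 ≤ j ≤ 12} (Ȳ_j − μ_j) ≥ 0.088) ≤ 12·exp(−2nε²) = 12 exp(−2·956·0.088²).
So c = 2·956·0.088² = 14.8065.

14.807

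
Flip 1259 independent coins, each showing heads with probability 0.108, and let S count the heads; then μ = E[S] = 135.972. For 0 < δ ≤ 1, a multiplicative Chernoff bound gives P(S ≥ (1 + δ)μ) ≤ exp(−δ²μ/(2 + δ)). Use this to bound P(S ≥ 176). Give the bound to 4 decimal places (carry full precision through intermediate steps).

0.0059

Write 176 = (1 + δ)μ, so δ = 176/135.972 − 1 = 0.2943841…
Then the exponent is δ²μ/(2 + δ) = (176 − μ)² / (μ·(2 + δ)) = 5.135848.
Bound = exp(−5.135848) = 0.00588.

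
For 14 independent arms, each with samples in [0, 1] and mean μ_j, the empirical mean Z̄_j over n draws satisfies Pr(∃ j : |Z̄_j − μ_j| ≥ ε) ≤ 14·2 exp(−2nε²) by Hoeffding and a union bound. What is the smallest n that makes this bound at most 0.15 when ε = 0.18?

81

Need 2·14·exp(−2nε²) ≤ 0.15, i.e. exp(−2nε²) ≤ 0.15/28.
So 2nε² ≥ ln(28/0.15) = 5.229324.
Hence n ≥ 5.229324/(2·0.18²) = 80.699.
The smallest integer n is 81.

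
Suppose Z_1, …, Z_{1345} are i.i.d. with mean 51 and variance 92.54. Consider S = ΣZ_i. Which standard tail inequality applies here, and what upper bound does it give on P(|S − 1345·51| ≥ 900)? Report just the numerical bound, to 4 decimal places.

0.1537

With mean and variance of each term known, Chebyshev's inequality bounds the deviation of the sum (or sample mean).
Var(S) = n·Var(Z_i) = 1345·92.54 = 124466.3.
Chebyshev: P(|S − 1345·51| ≥ 900) ≤ Var(S)/900² = 124466.3/810000 = 0.1537.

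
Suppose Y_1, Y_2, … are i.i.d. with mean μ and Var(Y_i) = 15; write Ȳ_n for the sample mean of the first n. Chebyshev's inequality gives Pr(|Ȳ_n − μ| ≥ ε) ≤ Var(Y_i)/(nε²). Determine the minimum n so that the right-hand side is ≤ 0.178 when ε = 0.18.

2601

Require 15/(n·0.18²) ≤ 0.178, i.e. n ≥ 15/(0.178·0.18²) = 2600.916.
The smallest integer n is 2601.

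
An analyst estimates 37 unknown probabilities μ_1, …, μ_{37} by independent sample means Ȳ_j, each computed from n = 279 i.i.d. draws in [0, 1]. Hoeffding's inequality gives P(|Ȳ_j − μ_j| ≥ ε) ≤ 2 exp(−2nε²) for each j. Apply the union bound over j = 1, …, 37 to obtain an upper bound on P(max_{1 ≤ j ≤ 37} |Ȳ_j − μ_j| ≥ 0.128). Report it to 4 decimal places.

Per-experiment Hoeffding bound: 2·exp(−2·279·0.128²) = 2·exp(−9.14227) = 0.00021409.
Union bound over 37 events: 37·0.00021409 = 0.00792.

0.0079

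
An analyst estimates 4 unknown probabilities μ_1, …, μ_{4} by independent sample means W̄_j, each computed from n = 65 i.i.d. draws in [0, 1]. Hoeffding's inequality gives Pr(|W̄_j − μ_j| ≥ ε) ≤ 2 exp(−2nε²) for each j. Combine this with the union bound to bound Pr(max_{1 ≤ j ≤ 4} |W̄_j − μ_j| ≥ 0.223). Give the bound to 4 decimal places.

Per-experiment Hoeffding bound: 2·exp(−2·65·0.223²) = 2·exp(−6.46477) = 0.0031147.
Union bound over 4 events: 4·0.0031147 = 0.01246.

0.0125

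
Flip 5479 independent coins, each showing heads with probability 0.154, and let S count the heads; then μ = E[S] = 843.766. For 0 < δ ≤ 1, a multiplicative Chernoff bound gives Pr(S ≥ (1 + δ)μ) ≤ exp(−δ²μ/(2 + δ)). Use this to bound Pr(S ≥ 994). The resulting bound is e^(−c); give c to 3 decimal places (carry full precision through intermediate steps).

Write 994 = (1 + δ)μ, so δ = 994/843.766 − 1 = 0.1780517…
Then the exponent is δ²μ/(2 + δ) = (994 − μ)² / (μ·(2 + δ)) = 12.281354.

12.281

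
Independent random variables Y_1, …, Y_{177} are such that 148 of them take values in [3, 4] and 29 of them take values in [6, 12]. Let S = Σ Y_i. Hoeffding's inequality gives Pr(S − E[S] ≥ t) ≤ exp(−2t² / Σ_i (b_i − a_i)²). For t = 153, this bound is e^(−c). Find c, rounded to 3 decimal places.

Σ(b_i − a_i)² = 148·1² + 29·6² = 1192.
c = 2t² / 1192 = 2·153² / 1192 = 39.2768.

39.277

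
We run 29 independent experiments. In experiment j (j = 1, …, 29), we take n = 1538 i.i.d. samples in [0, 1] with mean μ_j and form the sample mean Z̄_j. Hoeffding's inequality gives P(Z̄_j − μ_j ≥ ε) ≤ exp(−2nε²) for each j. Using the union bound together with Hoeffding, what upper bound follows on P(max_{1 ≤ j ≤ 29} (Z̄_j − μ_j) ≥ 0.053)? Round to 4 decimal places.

Per-experiment Hoeffding bound: exp(−2·1538·0.053²) = exp(−8.64048) = 0.0001768.
Union bound over 29 events: 29·0.0001768 = 0.00513.

0.0051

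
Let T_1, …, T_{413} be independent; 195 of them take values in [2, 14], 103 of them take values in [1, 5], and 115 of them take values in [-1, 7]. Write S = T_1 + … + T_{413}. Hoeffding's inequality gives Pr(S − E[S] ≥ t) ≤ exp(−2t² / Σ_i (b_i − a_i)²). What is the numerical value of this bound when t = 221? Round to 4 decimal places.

Σ(b_i − a_i)² = 195·12² + 103·4² + 115·8² = 37088.
Exponent = 2·221² / 37088 = 2.63379.
Bound = exp(−2.63379) = 0.07181.

0.0718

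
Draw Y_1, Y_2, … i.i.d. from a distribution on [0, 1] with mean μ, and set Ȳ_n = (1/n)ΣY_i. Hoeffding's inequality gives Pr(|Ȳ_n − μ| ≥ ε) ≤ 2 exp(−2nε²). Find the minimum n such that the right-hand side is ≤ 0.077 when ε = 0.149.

74

Require 2·exp(−2nε²) ≤ 0.077, i.e. 2nε² ≥ ln(2/0.077) = 3.257097.
So n ≥ 3.257097 / (2·0.149²) = 73.355.
The smallest integer n is 74.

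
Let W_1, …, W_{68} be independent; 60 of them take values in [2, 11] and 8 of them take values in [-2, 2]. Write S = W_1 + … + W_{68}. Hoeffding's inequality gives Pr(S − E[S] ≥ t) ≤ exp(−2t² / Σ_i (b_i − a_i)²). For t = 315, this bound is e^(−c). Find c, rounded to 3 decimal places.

39.785

Σ(b_i − a_i)² = 60·9² + 8·4² = 4988.
c = 2t² / 4988 = 2·315² / 4988 = 39.7855.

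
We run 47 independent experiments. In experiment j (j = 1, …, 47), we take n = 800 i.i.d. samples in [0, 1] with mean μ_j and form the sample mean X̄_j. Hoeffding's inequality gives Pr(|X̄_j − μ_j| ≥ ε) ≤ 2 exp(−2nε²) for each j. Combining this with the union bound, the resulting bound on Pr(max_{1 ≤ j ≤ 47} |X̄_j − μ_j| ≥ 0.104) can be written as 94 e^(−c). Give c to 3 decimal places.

17.306

Union bound over the 47 events: Pr(max_{1 ≤ j ≤ 47} |X̄_j − μ_j| ≥ 0.104) ≤ 47·2·exp(−2nε²) = 94 exp(−2·800·0.104²).
So c = 2·800·0.104² = 17.3056.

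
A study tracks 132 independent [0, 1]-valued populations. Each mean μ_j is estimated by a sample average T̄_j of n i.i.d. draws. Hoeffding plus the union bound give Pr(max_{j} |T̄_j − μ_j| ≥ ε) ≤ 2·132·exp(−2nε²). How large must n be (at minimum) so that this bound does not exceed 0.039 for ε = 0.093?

Need 2·132·exp(−2nε²) ≤ 0.039, i.e. exp(−2nε²) ≤ 0.039/264.
So 2nε² ≥ ln(264/0.039) = 8.820143.
Hence n ≥ 8.820143/(2·0.093²) = 509.894.
The smallest integer n is 510.

510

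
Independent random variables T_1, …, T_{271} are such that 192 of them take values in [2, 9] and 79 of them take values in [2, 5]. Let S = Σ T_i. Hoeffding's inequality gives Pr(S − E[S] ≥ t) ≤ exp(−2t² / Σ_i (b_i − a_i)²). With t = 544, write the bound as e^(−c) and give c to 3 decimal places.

58.491

Σ(b_i − a_i)² = 192·7² + 79·3² = 10119.
c = 2t² / 10119 = 2·544² / 10119 = 58.4912.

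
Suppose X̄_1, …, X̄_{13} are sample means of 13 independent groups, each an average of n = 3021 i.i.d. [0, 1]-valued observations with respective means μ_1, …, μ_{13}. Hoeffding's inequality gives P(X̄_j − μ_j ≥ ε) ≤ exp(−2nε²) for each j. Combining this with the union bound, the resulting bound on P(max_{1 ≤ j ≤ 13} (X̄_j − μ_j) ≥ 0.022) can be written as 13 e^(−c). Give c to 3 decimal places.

2.924

Union bound over the 13 events: P(max_{1 ≤ j ≤ 13} (X̄_j − μ_j) ≥ 0.022) ≤ 13·exp(−2nε²) = 13 exp(−2·3021·0.022²).
So c = 2·3021·0.022² = 2.9243.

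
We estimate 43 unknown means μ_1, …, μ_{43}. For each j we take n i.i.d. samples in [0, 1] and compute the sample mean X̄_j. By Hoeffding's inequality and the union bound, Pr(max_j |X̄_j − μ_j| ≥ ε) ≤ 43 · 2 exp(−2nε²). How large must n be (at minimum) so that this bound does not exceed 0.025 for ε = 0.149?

184

Need 2·43·exp(−2nε²) ≤ 0.025, i.e. exp(−2nε²) ≤ 0.025/86.
So 2nε² ≥ ln(86/0.025) = 8.143227.
Hence n ≥ 8.143227/(2·0.149²) = 183.398.
The smallest integer n is 184.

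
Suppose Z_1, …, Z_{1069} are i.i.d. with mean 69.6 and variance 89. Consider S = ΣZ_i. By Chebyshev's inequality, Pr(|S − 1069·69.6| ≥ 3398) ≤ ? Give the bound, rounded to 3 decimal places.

0.008

Var(S) = n·Var(Z_i) = 1069·89 = 95141.
Chebyshev: Pr(|S − 1069·69.6| ≥ 3398) ≤ Var(S)/3398² = 95141/11546404 = 0.0082.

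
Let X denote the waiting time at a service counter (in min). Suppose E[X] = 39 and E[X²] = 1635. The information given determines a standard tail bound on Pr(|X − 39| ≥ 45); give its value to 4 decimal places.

0.0563

The first two moments determine the variance, so Chebyshev's inequality is the sharpest standard bound available.
Var(X) = E[X²] − (E[X])² = 1635 − 1521 = 114.
Chebyshev's inequality: Pr(|X − μ| ≥ t) ≤ Var(X)/t² = 114/2025 = 0.0563.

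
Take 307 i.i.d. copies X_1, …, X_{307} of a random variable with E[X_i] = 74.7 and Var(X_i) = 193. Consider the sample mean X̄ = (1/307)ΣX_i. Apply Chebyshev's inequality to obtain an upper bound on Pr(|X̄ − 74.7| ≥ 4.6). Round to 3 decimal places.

Var(X̄) = Var(X_i)/n = 193/307 = 0.62866.
Chebyshev: Pr(|X̄ − 74.7| ≥ 4.6) ≤ Var(X̄)/(4.6)² = 193/(307·4.6²) = 0.0297.

0.030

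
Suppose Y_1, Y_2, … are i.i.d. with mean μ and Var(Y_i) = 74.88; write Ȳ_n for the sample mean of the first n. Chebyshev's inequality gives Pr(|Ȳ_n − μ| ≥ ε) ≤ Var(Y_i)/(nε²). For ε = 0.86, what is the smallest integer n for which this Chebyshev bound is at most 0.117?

866

Require 74.88/(n·0.86²) ≤ 0.117, i.e. n ≥ 74.88/(0.117·0.86²) = 865.333.
The smallest integer n is 866.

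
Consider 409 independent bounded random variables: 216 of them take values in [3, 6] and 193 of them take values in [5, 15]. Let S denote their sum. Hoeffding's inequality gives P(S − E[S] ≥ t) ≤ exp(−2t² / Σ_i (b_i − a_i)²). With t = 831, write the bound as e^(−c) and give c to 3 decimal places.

65.012

Σ(b_i − a_i)² = 216·3² + 193·10² = 21244.
c = 2t² / 21244 = 2·831² / 21244 = 65.0123.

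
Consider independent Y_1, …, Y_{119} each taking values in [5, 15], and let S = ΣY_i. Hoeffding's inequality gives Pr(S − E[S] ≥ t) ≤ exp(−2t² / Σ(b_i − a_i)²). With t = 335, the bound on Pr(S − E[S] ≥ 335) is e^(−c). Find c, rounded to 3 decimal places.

Σ(b_i − a_i)² = 119·(10)² = 11900.
c = 2t²/11900 = 2·335²/11900 = 18.8613.

18.861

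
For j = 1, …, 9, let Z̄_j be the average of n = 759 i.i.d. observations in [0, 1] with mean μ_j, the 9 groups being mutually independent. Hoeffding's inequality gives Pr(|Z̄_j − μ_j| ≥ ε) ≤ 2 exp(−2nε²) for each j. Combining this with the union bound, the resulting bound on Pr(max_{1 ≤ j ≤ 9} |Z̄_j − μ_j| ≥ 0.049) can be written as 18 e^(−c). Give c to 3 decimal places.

3.645

Union bound over the 9 events: Pr(max_{1 ≤ j ≤ 9} |Z̄_j − μ_j| ≥ 0.049) ≤ 9·2·exp(−2nε²) = 18 exp(−2·759·0.049²).
So c = 2·759·0.049² = 3.6447.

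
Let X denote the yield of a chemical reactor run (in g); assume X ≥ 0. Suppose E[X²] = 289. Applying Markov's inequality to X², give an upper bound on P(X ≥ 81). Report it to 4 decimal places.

0.0440

Since X ≥ 0, the event {X ≥ 81} is the same as {X² ≥ 6561}.
Markov's inequality applied to X² gives P(X² ≥ 6561) ≤ E[X²]/6561 = 289/6561 = 0.0440.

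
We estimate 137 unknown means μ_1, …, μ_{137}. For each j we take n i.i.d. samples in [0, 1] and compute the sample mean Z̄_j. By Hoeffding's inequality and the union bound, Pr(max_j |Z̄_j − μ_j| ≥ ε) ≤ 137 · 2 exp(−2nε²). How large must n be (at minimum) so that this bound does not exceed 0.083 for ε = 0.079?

650

Need 2·137·exp(−2nε²) ≤ 0.083, i.e. exp(−2nε²) ≤ 0.083/274.
So 2nε² ≥ ln(274/0.083) = 8.102043.
Hence n ≥ 8.102043/(2·0.079²) = 649.098.
The smallest integer n is 650.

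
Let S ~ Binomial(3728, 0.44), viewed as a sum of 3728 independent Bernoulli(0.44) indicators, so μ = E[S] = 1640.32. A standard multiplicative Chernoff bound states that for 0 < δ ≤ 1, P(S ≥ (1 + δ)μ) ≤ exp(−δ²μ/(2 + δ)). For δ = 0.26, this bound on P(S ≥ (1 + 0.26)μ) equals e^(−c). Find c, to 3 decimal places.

c = δ²μ/(2 + δ) = 0.26²·1640.32/(2 + 0.26) = 49.0644.

49.064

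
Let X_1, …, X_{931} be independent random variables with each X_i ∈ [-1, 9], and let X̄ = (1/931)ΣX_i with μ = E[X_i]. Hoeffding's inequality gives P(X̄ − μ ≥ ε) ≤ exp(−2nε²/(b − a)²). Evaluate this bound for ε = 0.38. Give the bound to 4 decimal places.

0.0680

Exponent: 2nε²/(b − a)² = 2·931·0.38² / 10² = 2.68873.
Bound = exp(−2.68873) = 0.06797.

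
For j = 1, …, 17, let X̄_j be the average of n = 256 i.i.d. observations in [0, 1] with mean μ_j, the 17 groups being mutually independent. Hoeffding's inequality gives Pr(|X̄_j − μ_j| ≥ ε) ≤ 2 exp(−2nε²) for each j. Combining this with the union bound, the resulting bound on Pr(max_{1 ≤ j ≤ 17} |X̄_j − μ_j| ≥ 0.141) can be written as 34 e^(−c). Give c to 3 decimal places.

10.179

Union bound over the 17 events: Pr(max_{1 ≤ j ≤ 17} |X̄_j − μ_j| ≥ 0.141) ≤ 17·2·exp(−2nε²) = 34 exp(−2·256·0.141²).
So c = 2·256·0.141² = 10.1791.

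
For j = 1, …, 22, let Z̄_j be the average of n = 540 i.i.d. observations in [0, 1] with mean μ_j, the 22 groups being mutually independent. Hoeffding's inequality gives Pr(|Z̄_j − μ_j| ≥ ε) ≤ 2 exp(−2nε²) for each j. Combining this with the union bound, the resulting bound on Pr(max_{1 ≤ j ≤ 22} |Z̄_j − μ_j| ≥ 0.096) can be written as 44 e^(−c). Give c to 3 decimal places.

9.953

Union bound over the 22 events: Pr(max_{1 ≤ j ≤ 22} |Z̄_j − μ_j| ≥ 0.096) ≤ 22·2·exp(−2nε²) = 44 exp(−2·540·0.096²).
So c = 2·540·0.096² = 9.9533.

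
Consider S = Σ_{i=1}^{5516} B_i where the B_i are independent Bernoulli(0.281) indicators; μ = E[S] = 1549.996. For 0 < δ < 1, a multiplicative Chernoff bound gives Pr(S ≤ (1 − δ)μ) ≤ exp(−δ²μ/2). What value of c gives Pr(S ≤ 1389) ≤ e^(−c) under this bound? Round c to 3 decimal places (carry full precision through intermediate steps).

Write 1389 = (1 − δ)μ, so δ = 1 − 1389/1549.996 = 0.1038687…
Then the exponent is δ²μ/2 = (μ − 1389)²/(2μ) = 8.361219.

8.361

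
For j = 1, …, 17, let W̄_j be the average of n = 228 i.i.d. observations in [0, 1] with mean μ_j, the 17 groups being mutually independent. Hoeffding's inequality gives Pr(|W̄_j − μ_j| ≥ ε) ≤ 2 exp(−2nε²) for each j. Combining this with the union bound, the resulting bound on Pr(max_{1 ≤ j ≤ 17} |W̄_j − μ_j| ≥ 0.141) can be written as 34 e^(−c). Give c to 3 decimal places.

9.066

Union bound over the 17 events: Pr(max_{1 ≤ j ≤ 17} |W̄_j − μ_j| ≥ 0.141) ≤ 17·2·exp(−2nε²) = 34 exp(−2·228·0.141²).
So c = 2·228·0.141² = 9.0657.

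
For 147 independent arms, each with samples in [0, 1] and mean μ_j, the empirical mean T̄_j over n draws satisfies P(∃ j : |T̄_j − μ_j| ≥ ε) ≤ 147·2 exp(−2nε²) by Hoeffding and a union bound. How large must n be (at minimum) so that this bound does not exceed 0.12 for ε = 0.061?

Need 2·147·exp(−2nε²) ≤ 0.12, i.e. exp(−2nε²) ≤ 0.12/294.
So 2nε² ≥ ln(294/0.12) = 7.803843.
Hence n ≥ 7.803843/(2·0.061²) = 1048.622.
The smallest integer n is 1049.

1049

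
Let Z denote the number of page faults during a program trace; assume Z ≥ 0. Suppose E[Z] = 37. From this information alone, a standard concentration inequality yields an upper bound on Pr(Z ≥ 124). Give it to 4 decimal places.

Only the mean of a non-negative variable is known, so Markov's inequality is the applicable tail bound.
Markov's inequality: for a non-negative random variable, Pr(Z ≥ a) ≤ E[Z]/a.
Here E[Z] = 37 and a = 124, so the bound is 37/124 = 0.2984.

0.2984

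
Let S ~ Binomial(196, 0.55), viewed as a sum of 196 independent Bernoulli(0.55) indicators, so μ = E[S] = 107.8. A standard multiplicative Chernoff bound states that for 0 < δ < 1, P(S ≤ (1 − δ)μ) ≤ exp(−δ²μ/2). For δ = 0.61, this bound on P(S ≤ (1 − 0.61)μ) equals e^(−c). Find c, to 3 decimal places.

20.056

c = δ²μ/2 = 0.61²·107.8/2 = 20.0562.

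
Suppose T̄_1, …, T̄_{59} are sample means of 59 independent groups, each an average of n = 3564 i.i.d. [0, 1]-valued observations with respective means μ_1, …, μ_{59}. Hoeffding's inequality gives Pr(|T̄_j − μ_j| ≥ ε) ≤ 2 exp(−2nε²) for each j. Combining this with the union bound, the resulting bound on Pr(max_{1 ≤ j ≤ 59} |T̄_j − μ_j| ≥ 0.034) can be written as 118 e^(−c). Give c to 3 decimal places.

8.240

Union bound over the 59 events: Pr(max_{1 ≤ j ≤ 59} |T̄_j − μ_j| ≥ 0.034) ≤ 59·2·exp(−2nε²) = 118 exp(−2·3564·0.034²).
So c = 2·3564·0.034² = 8.2400.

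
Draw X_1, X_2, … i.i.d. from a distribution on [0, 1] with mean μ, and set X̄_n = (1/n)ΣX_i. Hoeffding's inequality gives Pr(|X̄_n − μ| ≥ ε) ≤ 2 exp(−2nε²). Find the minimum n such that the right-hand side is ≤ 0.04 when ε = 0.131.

114

Require 2·exp(−2nε²) ≤ 0.04, i.e. 2nε² ≥ ln(2/0.04) = 3.912023.
So n ≥ 3.912023 / (2·0.131²) = 113.980.
The smallest integer n is 114.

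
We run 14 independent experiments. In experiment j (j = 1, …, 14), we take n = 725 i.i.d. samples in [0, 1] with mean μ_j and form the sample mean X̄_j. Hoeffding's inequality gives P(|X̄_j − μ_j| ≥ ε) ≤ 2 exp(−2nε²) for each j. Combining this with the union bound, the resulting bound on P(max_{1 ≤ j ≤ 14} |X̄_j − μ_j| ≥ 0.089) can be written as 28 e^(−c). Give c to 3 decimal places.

Union bound over the 14 events: P(max_{1 ≤ j ≤ 14} |X̄_j − μ_j| ≥ 0.089) ≤ 14·2·exp(−2nε²) = 28 exp(−2·725·0.089²).
So c = 2·725·0.089² = 11.4855.

11.485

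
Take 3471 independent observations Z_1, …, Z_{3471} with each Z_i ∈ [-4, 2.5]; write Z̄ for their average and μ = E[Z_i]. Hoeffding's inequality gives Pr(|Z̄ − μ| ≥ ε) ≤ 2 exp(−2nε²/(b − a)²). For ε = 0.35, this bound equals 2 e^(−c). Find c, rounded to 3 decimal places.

20.128

c = 2nε²/(b − a)² = 2·3471·0.35² / 6.5² = 20.1277.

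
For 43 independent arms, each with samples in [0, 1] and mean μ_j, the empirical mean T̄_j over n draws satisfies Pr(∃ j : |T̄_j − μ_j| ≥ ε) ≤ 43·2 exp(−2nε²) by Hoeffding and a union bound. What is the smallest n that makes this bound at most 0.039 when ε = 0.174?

128

Need 2·43·exp(−2nε²) ≤ 0.039, i.e. exp(−2nε²) ≤ 0.039/86.
So 2nε² ≥ ln(86/0.039) = 7.698541.
Hence n ≥ 7.698541/(2·0.174²) = 127.139.
The smallest integer n is 128.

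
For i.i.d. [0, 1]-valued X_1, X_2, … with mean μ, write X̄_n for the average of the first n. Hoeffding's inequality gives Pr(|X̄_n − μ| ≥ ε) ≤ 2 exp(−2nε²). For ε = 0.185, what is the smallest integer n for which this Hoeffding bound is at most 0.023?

Require 2·exp(−2nε²) ≤ 0.023, i.e. 2nε² ≥ ln(2/0.023) = 4.465408.
So n ≥ 4.465408 / (2·0.185²) = 65.236.
The smallest integer n is 66.

66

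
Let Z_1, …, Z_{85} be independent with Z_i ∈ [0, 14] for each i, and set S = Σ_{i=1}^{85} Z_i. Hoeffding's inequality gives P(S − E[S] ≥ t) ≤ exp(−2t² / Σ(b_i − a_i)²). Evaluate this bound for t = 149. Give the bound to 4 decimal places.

0.0696

Σ(b_i − a_i)² = 85·(14)² = 16660.
Exponent = 2·149²/16660 = 2.6652.
Bound = exp(−2.6652) = 0.06959.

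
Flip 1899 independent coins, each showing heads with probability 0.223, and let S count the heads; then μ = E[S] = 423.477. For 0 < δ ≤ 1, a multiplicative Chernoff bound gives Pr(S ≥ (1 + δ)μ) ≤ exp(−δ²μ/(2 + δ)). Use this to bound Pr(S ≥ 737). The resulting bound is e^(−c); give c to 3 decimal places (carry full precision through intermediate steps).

Write 737 = (1 + δ)μ, so δ = 737/423.477 − 1 = 0.7403543…
Then the exponent is δ²μ/(2 + δ) = (737 − μ)² / (μ·(2 + δ)) = 84.703679.

84.704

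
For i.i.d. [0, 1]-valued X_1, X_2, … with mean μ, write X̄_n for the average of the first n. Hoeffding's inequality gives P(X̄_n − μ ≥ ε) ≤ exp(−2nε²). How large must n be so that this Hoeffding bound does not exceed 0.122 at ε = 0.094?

Require exp(−2nε²) ≤ 0.122, i.e. 2nε² ≥ ln(1/0.122) = 2.103734.
So n ≥ 2.103734 / (2·0.094²) = 119.043.
The smallest integer n is 120.

120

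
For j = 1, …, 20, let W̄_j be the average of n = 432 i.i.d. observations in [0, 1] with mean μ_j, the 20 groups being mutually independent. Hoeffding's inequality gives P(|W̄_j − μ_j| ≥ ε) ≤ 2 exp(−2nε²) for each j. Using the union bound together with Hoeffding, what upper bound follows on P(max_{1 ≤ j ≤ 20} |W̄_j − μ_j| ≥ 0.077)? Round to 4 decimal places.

0.2384

Per-experiment Hoeffding bound: 2·exp(−2·432·0.077²) = 2·exp(−5.12266) = 0.01192.
Union bound over 20 events: 20·0.01192 = 0.23841.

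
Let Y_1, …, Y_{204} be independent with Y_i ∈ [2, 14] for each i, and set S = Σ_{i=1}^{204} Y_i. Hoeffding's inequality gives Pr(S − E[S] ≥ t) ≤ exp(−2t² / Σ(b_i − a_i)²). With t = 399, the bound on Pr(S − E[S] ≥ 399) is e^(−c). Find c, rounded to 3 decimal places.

Σ(b_i − a_i)² = 204·(12)² = 29376.
c = 2t²/29376 = 2·399²/29376 = 10.8388.

10.839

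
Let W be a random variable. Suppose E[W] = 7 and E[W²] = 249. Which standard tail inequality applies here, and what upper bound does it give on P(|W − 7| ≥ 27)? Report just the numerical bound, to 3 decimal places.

The first two moments determine the variance, so Chebyshev's inequality is the sharpest standard bound available.
Var(W) = E[W²] − (E[W])² = 249 − 49 = 200.
Chebyshev's inequality: P(|W − μ| ≥ t) ≤ Var(W)/t² = 200/729 = 0.2743.

0.274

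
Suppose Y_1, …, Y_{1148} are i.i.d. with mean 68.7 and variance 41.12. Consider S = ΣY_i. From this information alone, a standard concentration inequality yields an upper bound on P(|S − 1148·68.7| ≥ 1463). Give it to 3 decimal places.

0.022

With mean and variance of each term known, Chebyshev's inequality bounds the deviation of the sum (or sample mean).
Var(S) = n·Var(Y_i) = 1148·41.12 = 47205.76.
Chebyshev: P(|S − 1148·68.7| ≥ 1463) ≤ Var(S)/1463² = 47205.76/2140369 = 0.0221.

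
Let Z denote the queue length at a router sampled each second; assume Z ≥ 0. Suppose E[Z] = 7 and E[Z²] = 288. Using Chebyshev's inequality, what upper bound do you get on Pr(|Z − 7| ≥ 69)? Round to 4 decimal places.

0.0502

Var(Z) = E[Z²] − (E[Z])² = 288 − 49 = 239.
Chebyshev's inequality: Pr(|Z − μ| ≥ t) ≤ Var(Z)/t² = 239/4761 = 0.0502.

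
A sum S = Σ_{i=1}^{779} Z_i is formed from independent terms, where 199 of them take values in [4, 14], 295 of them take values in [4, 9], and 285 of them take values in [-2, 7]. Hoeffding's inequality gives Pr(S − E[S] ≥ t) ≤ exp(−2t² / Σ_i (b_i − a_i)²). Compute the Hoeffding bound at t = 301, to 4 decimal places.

0.0274

Σ(b_i − a_i)² = 199·10² + 295·5² + 285·9² = 50360.
Exponent = 2·301² / 50360 = 3.59813.
Bound = exp(−3.59813) = 0.02737.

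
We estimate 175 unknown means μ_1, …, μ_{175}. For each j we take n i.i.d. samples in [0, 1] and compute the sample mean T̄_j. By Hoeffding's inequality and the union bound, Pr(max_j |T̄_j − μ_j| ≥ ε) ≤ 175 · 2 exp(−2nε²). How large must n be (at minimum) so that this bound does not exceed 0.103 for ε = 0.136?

Need 2·175·exp(−2nε²) ≤ 0.103, i.e. exp(−2nε²) ≤ 0.103/350.
So 2nε² ≥ ln(350/0.103) = 8.130959.
Hence n ≥ 8.130959/(2·0.136²) = 219.803.
The smallest integer n is 220.

220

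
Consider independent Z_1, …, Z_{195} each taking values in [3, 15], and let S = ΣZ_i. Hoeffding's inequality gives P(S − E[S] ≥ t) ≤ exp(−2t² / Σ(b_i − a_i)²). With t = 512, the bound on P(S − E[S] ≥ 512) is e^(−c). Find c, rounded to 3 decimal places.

Σ(b_i − a_i)² = 195·(12)² = 28080.
c = 2t²/28080 = 2·512²/28080 = 18.6712.

18.671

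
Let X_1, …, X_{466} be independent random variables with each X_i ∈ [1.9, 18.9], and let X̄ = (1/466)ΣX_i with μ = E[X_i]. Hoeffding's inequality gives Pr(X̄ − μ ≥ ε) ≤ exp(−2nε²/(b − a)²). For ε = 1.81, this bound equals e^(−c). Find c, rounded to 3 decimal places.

10.565

c = 2nε²/(b − a)² = 2·466·1.81² / 17² = 10.5651.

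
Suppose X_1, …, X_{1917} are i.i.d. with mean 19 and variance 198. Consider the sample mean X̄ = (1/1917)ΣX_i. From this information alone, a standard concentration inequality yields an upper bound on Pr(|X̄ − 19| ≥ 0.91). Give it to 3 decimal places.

0.125

With mean and variance of each term known, Chebyshev's inequality bounds the deviation of the sum (or sample mean).
Var(X̄) = Var(X_i)/n = 198/1917 = 0.10329.
Chebyshev: Pr(|X̄ − 19| ≥ 0.91) ≤ Var(X̄)/(0.91)² = 198/(1917·0.91²) = 0.1247.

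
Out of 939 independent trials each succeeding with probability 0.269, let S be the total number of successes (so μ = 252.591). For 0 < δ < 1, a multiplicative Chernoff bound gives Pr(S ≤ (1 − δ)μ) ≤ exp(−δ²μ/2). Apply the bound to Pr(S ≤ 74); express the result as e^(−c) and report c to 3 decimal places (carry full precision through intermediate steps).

63.135

Write 74 = (1 − δ)μ, so δ = 1 − 74/252.591 = 0.7070363…
Then the exponent is δ²μ/2 = (μ − 74)²/(2μ) = 63.135158.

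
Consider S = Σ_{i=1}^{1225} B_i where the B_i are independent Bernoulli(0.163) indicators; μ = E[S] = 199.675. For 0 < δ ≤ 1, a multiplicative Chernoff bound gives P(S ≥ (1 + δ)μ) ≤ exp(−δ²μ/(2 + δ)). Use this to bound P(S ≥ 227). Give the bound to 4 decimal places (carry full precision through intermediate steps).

Write 227 = (1 + δ)μ, so δ = 227/199.675 − 1 = 0.1368474…
Then the exponent is δ²μ/(2 + δ) = (227 − μ)² / (μ·(2 + δ)) = 1.749940.
Bound = exp(−1.749940) = 0.17378.

0.1738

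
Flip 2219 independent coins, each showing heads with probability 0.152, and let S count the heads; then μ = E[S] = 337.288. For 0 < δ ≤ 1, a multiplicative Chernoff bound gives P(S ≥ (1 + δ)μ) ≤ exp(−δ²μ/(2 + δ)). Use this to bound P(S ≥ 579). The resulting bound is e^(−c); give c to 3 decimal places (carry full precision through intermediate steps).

63.762

Write 579 = (1 + δ)μ, so δ = 579/337.288 − 1 = 0.7166339…
Then the exponent is δ²μ/(2 + δ) = (579 − μ)² / (μ·(2 + δ)) = 63.762366.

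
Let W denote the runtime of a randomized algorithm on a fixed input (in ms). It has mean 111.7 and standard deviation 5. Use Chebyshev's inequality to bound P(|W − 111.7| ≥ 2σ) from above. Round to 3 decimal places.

0.250

Chebyshev: P(|W − μ| ≥ t) ≤ Var(W)/t².
Var(W) = σ² = 5² = 25.
t = 2·5 = 10.
Bound = 25 / 100 = 0.2500.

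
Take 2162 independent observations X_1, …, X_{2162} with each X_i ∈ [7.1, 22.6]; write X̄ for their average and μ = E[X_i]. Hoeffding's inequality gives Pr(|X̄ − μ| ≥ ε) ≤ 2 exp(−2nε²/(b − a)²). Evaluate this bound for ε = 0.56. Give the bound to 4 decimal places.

0.0071

Exponent: 2nε²/(b − a)² = 2·2162·0.56² / 15.5² = 5.64415.
Bound = 2·exp(−5.64415) = 0.00708.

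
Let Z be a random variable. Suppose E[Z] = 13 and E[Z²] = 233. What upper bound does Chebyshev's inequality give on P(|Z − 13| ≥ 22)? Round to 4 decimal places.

Var(Z) = E[Z²] − (E[Z])² = 233 − 169 = 64.
Chebyshev's inequality: P(|Z − μ| ≥ t) ≤ Var(Z)/t² = 64/484 = 0.1322.

0.1322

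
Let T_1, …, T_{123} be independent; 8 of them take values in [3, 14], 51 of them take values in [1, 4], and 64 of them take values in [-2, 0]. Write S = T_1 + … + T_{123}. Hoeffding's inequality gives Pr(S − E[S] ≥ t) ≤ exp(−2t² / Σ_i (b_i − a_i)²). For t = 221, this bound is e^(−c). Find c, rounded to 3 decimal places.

Σ(b_i − a_i)² = 8·11² + 51·3² + 64·2² = 1683.
c = 2t² / 1683 = 2·221² / 1683 = 58.0404.

58.040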